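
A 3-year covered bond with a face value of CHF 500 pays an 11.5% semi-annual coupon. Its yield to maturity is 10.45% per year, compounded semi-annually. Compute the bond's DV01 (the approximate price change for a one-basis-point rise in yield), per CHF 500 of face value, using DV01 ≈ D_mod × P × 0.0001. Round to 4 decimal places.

Periodic yield y = 0.05225.
  t   CF        PV=CF/(1+0.05225)^t    t·PV
  1        28.75        27.3224        27.3224
  2        28.75        25.9657        51.9314
  3        28.75        24.6764        74.0291
  4        28.75        23.4510        93.8042
  5        28.75        22.2866       111.4328
  6       528.75       389.5263     2,337.1577
  Σ                    513.2284     2,695.6776
P = 513.2284; D_Mac = 5.25239 half-year periods = 2.62620 yrs; D_mod = 2.49579 yrs.
DV01 ≈ 2.49579 × 513.2284 × 0.0001 = 0.128091.

CHF 0.1281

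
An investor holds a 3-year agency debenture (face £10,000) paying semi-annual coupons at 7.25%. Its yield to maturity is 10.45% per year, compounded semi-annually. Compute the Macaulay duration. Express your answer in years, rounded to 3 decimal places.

Periodic yield y = 0.05225. Discount each cash flow and weight by its period:
  t   CF        PV=CF/(1+0.05225)^t    t·PV
  1       362.50       344.4999       344.4999
  2       362.50       327.3936       654.7871
  3       362.50       311.1367       933.4100
  4       362.50       295.6870     1,182.7481
  5       362.50       281.0045     1,405.0227
  6    10,362.50     7,633.9786    45,803.8715
  Σ                  9,193.7003    50,324.3393
Price P = Σ PV = 9,193.7003.
Macaulay duration = Σ(t·PV) / P = 50,324.3393 / 9,193.7003 = 5.47379 half-year periods.
In years: 5.47379 / 2 = 2.73689 years.

2.737 years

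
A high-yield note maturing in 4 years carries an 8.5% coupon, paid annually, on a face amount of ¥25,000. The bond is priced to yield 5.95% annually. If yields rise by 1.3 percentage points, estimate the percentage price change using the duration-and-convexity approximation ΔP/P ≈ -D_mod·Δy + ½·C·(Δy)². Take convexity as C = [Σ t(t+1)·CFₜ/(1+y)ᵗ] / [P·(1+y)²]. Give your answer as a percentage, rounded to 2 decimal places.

-4.26%

With y = 0.0595:
  t   CF        PV=CF/(1+0.0595)^t    t·PV        t(t+1)·PV
  1     2,125.00     2,005.6630     2,005.6630       4,011.3261
  2     2,125.00     1,893.0279     3,786.0558      11,358.1673
  3     2,125.00     1,786.7182     5,360.1545      21,440.6179
  4    27,125.00    21,526.1272    86,104.5089     430,522.5444
  Σ                 27,211.5363    97,256.3822     467,332.6558
P = 27,211.5363; D_Mac = 3.57409 yrs; D_mod = 3.37337 yrs; C = 15.29929.
Duration effect: -3.37337 × (+0.013) = -0.043854
Convexity effect: 0.5 × 15.29929 × (0.013)² = +0.0012928
ΔP/P ≈ -0.043854 + 0.0012928 = -0.042561 = -4.2561%.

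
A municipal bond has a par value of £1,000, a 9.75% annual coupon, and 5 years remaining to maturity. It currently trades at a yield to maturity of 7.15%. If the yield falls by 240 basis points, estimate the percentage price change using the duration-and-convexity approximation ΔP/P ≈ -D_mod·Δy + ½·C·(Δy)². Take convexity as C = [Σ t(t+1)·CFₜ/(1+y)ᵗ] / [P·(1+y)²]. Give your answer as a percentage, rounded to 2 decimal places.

With y = 0.0715:
  t   CF        PV=CF/(1+0.0715)^t    t·PV        t(t+1)·PV
  1        97.50        90.9939        90.9939         181.9879
  2        97.50        84.9220       169.8440         509.5321
  3        97.50        79.2553       237.7658         951.0631
  4        97.50        73.9666       295.8666       1,479.3329
  5     1,097.50       777.0405     3,885.2025      23,311.2148
  Σ                  1,106.1783     4,679.6728      26,433.1307
P = 1,106.1783; D_Mac = 4.23049 yrs; D_mod = 3.94819 yrs; C = 20.81321.
Duration effect: -3.94819 × (-0.024) = +0.094757
Convexity effect: 0.5 × 20.81321 × (-0.024)² = +0.0059942
ΔP/P ≈ +0.094757 + 0.0059942 = +0.100751 = +10.0751%.

+10.08%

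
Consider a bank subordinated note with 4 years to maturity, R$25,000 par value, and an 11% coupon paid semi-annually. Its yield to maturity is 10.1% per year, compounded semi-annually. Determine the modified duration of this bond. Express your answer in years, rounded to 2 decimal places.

3.19 years

Periodic yield y = 0.0505. First find Macaulay duration:
  t   CF        PV=CF/(1+0.0505)^t    t·PV
  1     1,375.00     1,308.9005     1,308.9005
  2     1,375.00     1,245.9786     2,491.9572
  3     1,375.00     1,186.0815     3,558.2445
  4     1,375.00     1,129.0638     4,516.2551
  5     1,375.00     1,074.7870     5,373.9351
  6     1,375.00     1,023.1195     6,138.7169
  7     1,375.00       973.9357     6,817.5501
  8    26,375.00    17,783.7774   142,270.2194
  Σ                 25,725.6441   172,475.7789
P = 25,725.6441; Macaulay duration = 172,475.7789 / 25,725.6441 = 6.70443 half-year periods = 3.35221 years.
Modified duration = D_Mac / (1 + y) = 3.35221 / 1.0505 = 3.19107 years.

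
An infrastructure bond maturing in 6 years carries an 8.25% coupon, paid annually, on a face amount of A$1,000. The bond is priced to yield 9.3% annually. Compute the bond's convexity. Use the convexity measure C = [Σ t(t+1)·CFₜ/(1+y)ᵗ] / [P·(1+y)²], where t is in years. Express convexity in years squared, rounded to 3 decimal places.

With y = 0.093:
  t   CF        PV=CF/(1+0.093)^t    t·PV        t(t+1)·PV
  1        82.50        75.4803        75.4803         150.9607
  2        82.50        69.0579       138.1159         414.3476
  3        82.50        63.1820       189.5460         758.1842
  4        82.50        57.8061       231.2242       1,156.1210
  5        82.50        52.8875       264.4376       1,586.6254
  6     1,082.50       634.9023     3,809.4141      26,665.8986
  Σ                    953.3162     4,708.2181      30,732.1375
P = 953.3162.
Convexity = Σ t(t+1)·PV / [P·(1+y)²] = 30,732.1375 / (953.3162 × 1.194649) = 26.98457.

26.985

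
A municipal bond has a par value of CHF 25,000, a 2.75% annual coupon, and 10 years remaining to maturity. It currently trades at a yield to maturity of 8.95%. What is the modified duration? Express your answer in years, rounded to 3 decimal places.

Periodic yield y = 0.0895. First find Macaulay duration:
  t   CF        PV=CF/(1+0.0895)^t    t·PV
  1       687.50       631.0234       631.0234
  2       687.50       579.1862     1,158.3725
  3       687.50       531.6074     1,594.8221
  4       687.50       487.9370     1,951.7481
  5       687.50       447.8541     2,239.2704
  6       687.50       411.0639     2,466.3832
  7       687.50       377.2959     2,641.0711
  8       687.50       346.3019     2,770.4149
  9       687.50       317.8539     2,860.6854
  10   25,687.50    10,900.5772   109,005.7716
  Σ                 15,030.7008   127,319.5626
P = 15,030.7008; Macaulay duration = 127,319.5626 / 15,030.7008 = 8.47063 years.
Modified duration = D_Mac / (1 + y) = 8.47063 / 1.0895 = 7.77479 years.

7.775 years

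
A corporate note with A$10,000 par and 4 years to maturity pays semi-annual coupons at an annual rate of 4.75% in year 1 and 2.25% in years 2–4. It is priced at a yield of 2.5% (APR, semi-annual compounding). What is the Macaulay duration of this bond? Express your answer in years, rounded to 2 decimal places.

Periodic yield y = 0.0125. Discount each cash flow and weight by its period:
  t   CF        PV=CF/(1+0.0125)^t    t·PV
  1       237.50       234.5679       234.5679
  2       237.50       231.6720       463.3440
  3       112.50       108.3846       325.1537
  4       112.50       107.0465       428.1859
  5       112.50       105.7249       528.6246
  6       112.50       104.4197       626.5180
  7       112.50       103.1305       721.9138
  8    10,112.50     9,155.8418    73,246.7343
  Σ                 10,150.7879    76,575.0423
Price P = Σ PV = 10,150.7879.
Macaulay duration = Σ(t·PV) / P = 76,575.0423 / 10,150.7879 = 7.54375 half-year periods.
In years: 7.54375 / 2 = 3.77188 years.

3.77 years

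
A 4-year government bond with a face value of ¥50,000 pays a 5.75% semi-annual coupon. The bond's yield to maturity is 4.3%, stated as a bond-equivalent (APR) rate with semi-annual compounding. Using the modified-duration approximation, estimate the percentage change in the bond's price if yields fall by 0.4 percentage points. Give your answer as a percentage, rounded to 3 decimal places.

+1.426%

Periodic yield y = 0.0215. Modified duration first:
  t   CF        PV=CF/(1+0.0215)^t    t·PV
  1     1,437.50     1,407.2442     1,407.2442
  2     1,437.50     1,377.6253     2,755.2506
  3     1,437.50     1,348.6298     4,045.8893
  4     1,437.50     1,320.2445     5,280.9780
  5     1,437.50     1,292.4567     6,462.2834
  6     1,437.50     1,265.2537     7,591.5224
  7     1,437.50     1,238.6233     8,670.3633
  8    51,437.50    43,388.3250   347,106.6002
  Σ                 52,638.4026   383,320.1315
P = 52,638.4026; D_Mac = 7.28214 half-year periods = 3.64107 yrs; D_mod = 3.64107/(1+0.0215) = 3.56443 yrs.
ΔP/P ≈ -D_mod · Δy = -3.56443 × (-0.004) = +0.014258 = +1.4258%.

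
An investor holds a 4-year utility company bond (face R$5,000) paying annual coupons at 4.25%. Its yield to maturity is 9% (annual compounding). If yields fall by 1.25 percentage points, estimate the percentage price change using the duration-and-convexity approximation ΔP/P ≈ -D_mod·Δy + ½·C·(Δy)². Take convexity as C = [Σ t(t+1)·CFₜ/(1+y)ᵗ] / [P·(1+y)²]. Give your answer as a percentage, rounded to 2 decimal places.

With y = 0.09:
  t   CF        PV=CF/(1+0.09)^t    t·PV        t(t+1)·PV
  1       212.50       194.9541       194.9541         389.9083
  2       212.50       178.8570       357.7140       1,073.1420
  3       212.50       164.0890       492.2670       1,969.0679
  4     5,212.50     3,692.6664    14,770.6657      73,853.3283
  Σ                  4,230.5665    15,815.6007      77,285.4464
P = 4,230.5665; D_Mac = 3.73841 yrs; D_mod = 3.42974 yrs; C = 15.37610.
Duration effect: -3.42974 × (-0.0125) = +0.042872
Convexity effect: 0.5 × 15.37610 × (-0.0125)² = +0.0012013
ΔP/P ≈ +0.042872 + 0.0012013 = +0.044073 = +4.4073%.

+4.41%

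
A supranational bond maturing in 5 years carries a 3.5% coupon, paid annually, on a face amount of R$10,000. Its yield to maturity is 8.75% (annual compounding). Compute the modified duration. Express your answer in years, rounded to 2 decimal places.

4.25 years

Periodic yield y = 0.0875. First find Macaulay duration:
  t   CF        PV=CF/(1+0.0875)^t    t·PV
  1       350.00       321.8391       321.8391
  2       350.00       295.9440       591.8880
  3       350.00       272.1324       816.3972
  4       350.00       250.2367     1,000.9467
  5    10,350.00     6,804.4656    34,022.3279
  Σ                  7,944.6177    36,753.3989
P = 7,944.6177; Macaulay duration = 36,753.3989 / 7,944.6177 = 4.62620 years.
Modified duration = D_Mac / (1 + y) = 4.62620 / 1.0875 = 4.25398 years.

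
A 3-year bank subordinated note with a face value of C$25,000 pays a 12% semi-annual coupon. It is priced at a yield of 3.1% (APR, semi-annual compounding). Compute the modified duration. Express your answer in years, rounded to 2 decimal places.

Periodic yield y = 0.0155. First find Macaulay duration:
  t   CF        PV=CF/(1+0.0155)^t    t·PV
  1     1,500.00     1,477.1049     1,477.1049
  2     1,500.00     1,454.5592     2,909.1184
  3     1,500.00     1,432.3577     4,297.0730
  4     1,500.00     1,410.4950     5,641.9800
  5     1,500.00     1,388.9660     6,944.8301
  6    26,500.00    24,163.8598   144,983.1589
  Σ                 31,327.3426   166,253.2652
P = 31,327.3426; Macaulay duration = 166,253.2652 / 31,327.3426 = 5.30697 half-year periods = 2.65348 years.
Modified duration = D_Mac / (1 + y) = 2.65348 / 1.0155 = 2.61298 years.

2.61 years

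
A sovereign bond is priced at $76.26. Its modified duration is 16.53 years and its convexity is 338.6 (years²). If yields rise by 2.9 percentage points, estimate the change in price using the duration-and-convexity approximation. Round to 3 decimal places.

-$25.699

Duration effect: -D_mod·Δy = -16.53 × (+0.029) = -0.479370
Convexity effect: ½·C·(Δy)² = 0.5 × 338.6 × (0.029)² = +0.1423813
ΔP/P ≈ -0.479370 + 0.1423813 = -0.3369887
ΔP ≈ 76.26 × (-0.3369887) = -25.698758262.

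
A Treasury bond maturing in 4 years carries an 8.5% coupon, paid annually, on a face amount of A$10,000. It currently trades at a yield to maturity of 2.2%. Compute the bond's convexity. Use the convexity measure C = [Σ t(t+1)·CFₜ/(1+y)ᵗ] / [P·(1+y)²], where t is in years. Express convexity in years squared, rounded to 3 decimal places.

With y = 0.022:
  t   CF        PV=CF/(1+0.022)^t    t·PV        t(t+1)·PV
  1       850.00       831.7025       831.7025       1,663.4051
  2       850.00       813.7990     1,627.5979       4,882.7938
  3       850.00       796.2808     2,388.8424       9,555.3695
  4    10,850.00     9,945.4893    39,781.9572     198,909.7862
  Σ                 12,387.2716    44,630.1001     215,011.3546
P = 12,387.2716.
Convexity = Σ t(t+1)·PV / [P·(1+y)²] = 215,011.3546 / (12,387.2716 × 1.044484) = 16.61820.

16.618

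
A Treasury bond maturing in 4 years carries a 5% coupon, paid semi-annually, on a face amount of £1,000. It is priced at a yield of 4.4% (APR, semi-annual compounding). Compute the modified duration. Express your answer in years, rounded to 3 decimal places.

Periodic yield y = 0.022. First find Macaulay duration:
  t   CF        PV=CF/(1+0.022)^t    t·PV
  1        25.00        24.4618        24.4618
  2        25.00        23.9353        47.8705
  3        25.00        23.4200        70.2601
  4        25.00        22.9159        91.6635
  5        25.00        22.4226       112.1129
  6        25.00        21.9399       131.6394
  7        25.00        21.4676       150.2733
  8     1,025.00       861.2251     6,889.8011
  Σ                  1,021.7882     7,518.0826
P = 1,021.7882; Macaulay duration = 7,518.0826 / 1,021.7882 = 7.35777 half-year periods = 3.67888 years.
Modified duration = D_Mac / (1 + y) = 3.67888 / 1.022 = 3.59969 years.

3.600 years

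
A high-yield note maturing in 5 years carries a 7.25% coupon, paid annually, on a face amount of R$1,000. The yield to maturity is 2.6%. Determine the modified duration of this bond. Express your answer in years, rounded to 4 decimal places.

Periodic yield y = 0.026. First find Macaulay duration:
  t   CF        PV=CF/(1+0.026)^t    t·PV
  1        72.50        70.6628        70.6628
  2        72.50        68.8721       137.7442
  3        72.50        67.1268       201.3804
  4        72.50        65.4257       261.7029
  5     1,072.50       943.3232     4,716.6158
  Σ                  1,215.4105     5,388.1061
P = 1,215.4105; Macaulay duration = 5,388.1061 / 1,215.4105 = 4.43316 years.
Modified duration = D_Mac / (1 + y) = 4.43316 / 1.026 = 4.32082 years.

4.3208 years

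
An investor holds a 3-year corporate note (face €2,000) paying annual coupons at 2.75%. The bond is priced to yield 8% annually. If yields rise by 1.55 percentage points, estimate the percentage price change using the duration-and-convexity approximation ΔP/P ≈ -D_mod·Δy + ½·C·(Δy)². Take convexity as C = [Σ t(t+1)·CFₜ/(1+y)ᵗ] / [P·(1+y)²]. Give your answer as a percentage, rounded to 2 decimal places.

-4.06%

With y = 0.08:
  t   CF        PV=CF/(1+0.08)^t    t·PV        t(t+1)·PV
  1        55.00        50.9259        50.9259         101.8519
  2        55.00        47.1536        94.3073         282.9218
  3     2,055.00     1,631.3253     4,893.9758      19,575.9031
  Σ                  1,729.4048     5,039.2090      19,960.6767
P = 1,729.4048; D_Mac = 2.91384 yrs; D_mod = 2.69800 yrs; C = 9.89535.
Duration effect: -2.69800 × (+0.0155) = -0.041819
Convexity effect: 0.5 × 9.89535 × (0.0155)² = +0.0011887
ΔP/P ≈ -0.041819 + 0.0011887 = -0.040630 = -4.0630%.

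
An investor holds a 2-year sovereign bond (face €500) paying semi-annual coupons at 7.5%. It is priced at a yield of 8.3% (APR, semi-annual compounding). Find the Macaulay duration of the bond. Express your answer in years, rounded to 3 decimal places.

1.893 years

Periodic yield y = 0.0415. Discount each cash flow and weight by its period:
  t   CF        PV=CF/(1+0.0415)^t    t·PV
  1        18.75        18.0029        18.0029
  2        18.75        17.2855        34.5711
  3        18.75        16.5968        49.7903
  4       518.75       440.8806     1,763.5225
  Σ                    492.7658     1,865.8867
Price P = Σ PV = 492.7658.
Macaulay duration = Σ(t·PV) / P = 1,865.8867 / 492.7658 = 3.78656 half-year periods.
In years: 3.78656 / 2 = 1.89328 years.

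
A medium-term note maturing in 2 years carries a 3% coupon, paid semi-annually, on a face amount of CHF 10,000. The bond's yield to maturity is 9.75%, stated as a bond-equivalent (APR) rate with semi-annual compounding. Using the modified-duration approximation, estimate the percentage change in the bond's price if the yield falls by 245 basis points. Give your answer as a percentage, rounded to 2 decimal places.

Periodic yield y = 0.04875. Modified duration first:
  t   CF        PV=CF/(1+0.04875)^t    t·PV
  1       150.00       143.0274       143.0274
  2       150.00       136.3789       272.7579
  3       150.00       130.0395       390.1185
  4    10,150.00     8,390.3127    33,561.2508
  Σ                  8,799.7586    34,367.1546
P = 8,799.7586; D_Mac = 3.90547 half-year periods = 1.95273 yrs; D_mod = 1.95273/(1+0.04875) = 1.86196 yrs.
ΔP/P ≈ -D_mod · Δy = -1.86196 × (-0.0245) = +0.045618 = +4.5618%.

+4.56%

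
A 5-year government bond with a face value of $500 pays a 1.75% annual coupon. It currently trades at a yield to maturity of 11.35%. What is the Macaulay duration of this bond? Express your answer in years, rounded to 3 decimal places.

4.781 years

Periodic yield y = 0.1135. Discount each cash flow and weight by its year:
  t   CF        PV=CF/(1+0.1135)^t    t·PV
  1         8.75         7.8581         7.8581
  2         8.75         7.0571        14.1142
  3         8.75         6.3378        19.0134
  4         8.75         5.6918        22.7671
  5       508.75       297.2031     1,486.0154
  Σ                    324.1479     1,549.7682
Price P = Σ PV = 324.1479.
Macaulay duration = Σ(t·PV) / P = 1,549.7682 / 324.1479 = 4.78105 years.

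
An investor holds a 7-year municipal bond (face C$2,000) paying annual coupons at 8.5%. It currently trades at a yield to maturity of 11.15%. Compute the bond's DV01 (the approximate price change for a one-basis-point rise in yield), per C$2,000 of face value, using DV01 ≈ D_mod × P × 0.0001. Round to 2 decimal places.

Periodic yield y = 0.1115.
  t   CF        PV=CF/(1+0.1115)^t    t·PV
  1       170.00       152.9465       152.9465
  2       170.00       137.6037       275.2073
  3       170.00       123.8000       371.3999
  4       170.00       111.3810       445.5239
  5       170.00       100.2078       501.0391
  6       170.00        90.1555       540.9329
  7     2,170.00     1,035.3650     7,247.5547
  Σ                  1,751.4593     9,534.6043
P = 1,751.4593; D_Mac = 5.44381 yrs; D_mod = 4.89771 yrs.
DV01 ≈ 4.89771 × 1,751.4593 × 0.0001 = 0.857814.

C$0.86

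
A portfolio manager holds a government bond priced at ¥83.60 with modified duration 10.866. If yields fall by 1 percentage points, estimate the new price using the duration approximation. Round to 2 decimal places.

Duration approximation: ΔP/P ≈ -D_mod · Δy = -10.866 × (-0.01) = +0.108660.
New price ≈ 83.60 × (1 + 0.108660) = 92.683976.

¥92.68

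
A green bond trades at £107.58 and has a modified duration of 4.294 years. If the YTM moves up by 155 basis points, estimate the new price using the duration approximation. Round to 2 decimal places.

£100.42

Duration approximation: ΔP/P ≈ -D_mod · Δy = -4.294 × (+0.0155) = -0.066557.
New price ≈ 107.58 × (1 - 0.066557) = 100.41979794.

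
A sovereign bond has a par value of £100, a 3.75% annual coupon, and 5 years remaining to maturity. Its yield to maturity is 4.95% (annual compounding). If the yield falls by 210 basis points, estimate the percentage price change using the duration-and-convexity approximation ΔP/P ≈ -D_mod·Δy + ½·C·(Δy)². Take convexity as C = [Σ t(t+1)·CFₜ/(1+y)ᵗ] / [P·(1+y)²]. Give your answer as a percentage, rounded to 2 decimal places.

With y = 0.0495:
  t   CF        PV=CF/(1+0.0495)^t    t·PV        t(t+1)·PV
  1         3.75         3.5731         3.5731           7.1463
  2         3.75         3.4046         6.8092          20.4276
  3         3.75         3.2440         9.7321          38.9283
  4         3.75         3.0910        12.3641          61.8204
  5       103.75        81.4847       407.4233       2,444.5400
  Σ                     94.7974       439.9018       2,572.8625
P = 94.7974; D_Mac = 4.64044 yrs; D_mod = 4.42157 yrs; C = 24.64082.
Duration effect: -4.42157 × (-0.021) = +0.092853
Convexity effect: 0.5 × 24.64082 × (-0.021)² = +0.0054333
ΔP/P ≈ +0.092853 + 0.0054333 = +0.098286 = +9.8286%.

+9.83%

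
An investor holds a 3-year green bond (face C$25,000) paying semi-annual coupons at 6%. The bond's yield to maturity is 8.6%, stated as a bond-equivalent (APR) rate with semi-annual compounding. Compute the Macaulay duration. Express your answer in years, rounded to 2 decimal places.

2.78 years

Periodic yield y = 0.043. Discount each cash flow and weight by its period:
  t   CF        PV=CF/(1+0.043)^t    t·PV
  1       750.00       719.0796       719.0796
  2       750.00       689.4339     1,378.8678
  3       750.00       661.0105     1,983.0314
  4       750.00       633.7588     2,535.0354
  5       750.00       607.6307     3,038.1536
  6    25,750.00    20,001.9060   120,011.4362
  Σ                 23,312.8196   129,665.6040
Price P = Σ PV = 23,312.8196.
Macaulay duration = Σ(t·PV) / P = 129,665.6040 / 23,312.8196 = 5.56199 half-year periods.
In years: 5.56199 / 2 = 2.78099 years.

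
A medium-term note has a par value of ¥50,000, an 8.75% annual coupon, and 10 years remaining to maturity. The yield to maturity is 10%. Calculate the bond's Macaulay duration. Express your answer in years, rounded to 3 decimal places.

Periodic yield y = 0.1. Discount each cash flow and weight by its year:
  t   CF        PV=CF/(1+0.1)^t    t·PV
  1     4,375.00     3,977.2727     3,977.2727
  2     4,375.00     3,615.7025     7,231.4050
  3     4,375.00     3,287.0023     9,861.0068
  4     4,375.00     2,988.1839    11,952.7355
  5     4,375.00     2,716.5308    13,582.6539
  6     4,375.00     2,469.5734    14,817.4407
  7     4,375.00     2,245.0668    15,715.4674
  8     4,375.00     2,040.9698    16,327.7583
  9     4,375.00     1,855.4271    16,698.8437
  10   54,375.00    20,963.9164   209,639.1636
  Σ                 46,159.6456   319,803.7476
Price P = Σ PV = 46,159.6456.
Macaulay duration = Σ(t·PV) / P = 319,803.7476 / 46,159.6456 = 6.92821 years.

6.928 years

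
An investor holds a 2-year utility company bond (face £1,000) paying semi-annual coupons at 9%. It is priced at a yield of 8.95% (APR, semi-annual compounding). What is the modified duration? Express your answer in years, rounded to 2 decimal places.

Periodic yield y = 0.04475. First find Macaulay duration:
  t   CF        PV=CF/(1+0.04475)^t    t·PV
  1        45.00        43.0725        43.0725
  2        45.00        41.2276        82.4551
  3        45.00        39.4617       118.3850
  4     1,045.00       877.1357     3,508.5427
  Σ                  1,000.8974     3,752.4553
P = 1,000.8974; Macaulay duration = 3,752.4553 / 1,000.8974 = 3.74909 half-year periods = 1.87455 years.
Modified duration = D_Mac / (1 + y) = 1.87455 / 1.04475 = 1.79425 years.

1.79 years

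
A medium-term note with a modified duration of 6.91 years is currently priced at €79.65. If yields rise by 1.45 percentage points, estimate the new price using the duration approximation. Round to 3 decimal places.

Duration approximation: ΔP/P ≈ -D_mod · Δy = -6.91 × (+0.0145) = -0.100195.
New price ≈ 79.65 × (1 - 0.100195) = 71.66946825.

€71.669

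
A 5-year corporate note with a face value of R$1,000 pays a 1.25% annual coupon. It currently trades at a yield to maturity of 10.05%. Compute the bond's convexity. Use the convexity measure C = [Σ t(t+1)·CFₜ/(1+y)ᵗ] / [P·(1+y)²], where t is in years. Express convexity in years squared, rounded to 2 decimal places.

With y = 0.1005:
  t   CF        PV=CF/(1+0.1005)^t    t·PV        t(t+1)·PV
  1        12.50        11.3585        11.3585          22.7169
  2        12.50        10.3212        20.6424          61.9272
  3        12.50         9.3786        28.1359         112.5437
  4        12.50         8.5222        34.0887         170.4433
  5     1,012.50       627.2560     3,136.2798      18,817.6788
  Σ                    666.8364     3,230.5052      19,185.3099
P = 666.8364.
Convexity = Σ t(t+1)·PV / [P·(1+y)²] = 19,185.3099 / (666.8364 × 1.211100) = 23.75579.

23.76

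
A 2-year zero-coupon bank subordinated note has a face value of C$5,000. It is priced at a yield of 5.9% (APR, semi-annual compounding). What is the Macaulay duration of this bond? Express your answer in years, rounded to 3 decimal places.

A zero-coupon bond has a single cash flow at maturity, so its Macaulay duration equals its maturity: 2 years.
(Equivalently: 4 semi-annual periods ÷ 2 = 2 years.)

2.000 years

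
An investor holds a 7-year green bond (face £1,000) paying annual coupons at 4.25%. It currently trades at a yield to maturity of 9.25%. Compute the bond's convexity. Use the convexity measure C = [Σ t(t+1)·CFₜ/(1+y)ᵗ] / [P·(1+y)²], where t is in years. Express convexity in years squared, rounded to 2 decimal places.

With y = 0.0925:
  t   CF        PV=CF/(1+0.0925)^t    t·PV        t(t+1)·PV
  1        42.50        38.9016        38.9016          77.8032
  2        42.50        35.6079        71.2157         213.6472
  3        42.50        32.5930        97.7791         391.1162
  4        42.50        29.8334       119.3337         596.6685
  5        42.50        27.3075       136.5374         819.2245
  6        42.50        24.9954       149.9725       1,049.8072
  7     1,042.50       561.2107     3,928.4749      31,427.7993
  Σ                    750.4495     4,542.2149      34,576.0663
P = 750.4495.
Convexity = Σ t(t+1)·PV / [P·(1+y)²] = 34,576.0663 / (750.4495 × 1.193556) = 38.60212.

38.60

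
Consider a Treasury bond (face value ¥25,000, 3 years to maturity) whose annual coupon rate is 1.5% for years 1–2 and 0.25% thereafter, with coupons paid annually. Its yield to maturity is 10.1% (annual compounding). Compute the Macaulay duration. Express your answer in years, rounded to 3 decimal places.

Periodic yield y = 0.101. Discount each cash flow and weight by its year:
  t   CF        PV=CF/(1+0.101)^t    t·PV
  1       375.00       340.5995       340.5995
  2       375.00       309.3546       618.7093
  3    25,062.50    18,778.5664    56,335.6991
  Σ                 19,428.5204    57,295.0078
Price P = Σ PV = 19,428.5204.
Macaulay duration = Σ(t·PV) / P = 57,295.0078 / 19,428.5204 = 2.94902 years.

2.949 years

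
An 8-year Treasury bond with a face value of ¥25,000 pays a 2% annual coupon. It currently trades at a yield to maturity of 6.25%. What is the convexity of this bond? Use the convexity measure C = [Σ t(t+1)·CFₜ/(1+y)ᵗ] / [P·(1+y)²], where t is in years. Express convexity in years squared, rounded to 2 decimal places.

57.12

With y = 0.0625:
  t   CF        PV=CF/(1+0.0625)^t    t·PV        t(t+1)·PV
  1       500.00       470.5882       470.5882         941.1765
  2       500.00       442.9066       885.8131       2,657.4394
  3       500.00       416.8532     1,250.5597       5,002.2390
  4       500.00       392.3325     1,569.3299       7,846.6493
  5       500.00       369.2541     1,846.2704      11,077.6226
  6       500.00       347.5333     2,085.1995      14,596.3968
  7       500.00       327.0901     2,289.6309      18,317.0470
  8    25,500.00    15,700.3260   125,602.6081   1,130,423.4733
  Σ                 18,466.8840   136,000.0000   1,190,862.0440
P = 18,466.8840.
Convexity = Σ t(t+1)·PV / [P·(1+y)²] = 1,190,862.0440 / (18,466.8840 × 1.128906) = 57.12286.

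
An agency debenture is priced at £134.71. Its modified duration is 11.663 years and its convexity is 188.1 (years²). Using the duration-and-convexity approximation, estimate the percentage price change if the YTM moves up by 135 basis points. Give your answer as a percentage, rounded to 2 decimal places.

Duration effect: -D_mod·Δy = -11.663 × (+0.0135) = -0.1574505
Convexity effect: ½·C·(Δy)² = 0.5 × 188.1 × (0.0135)² = +0.0171406125
ΔP/P ≈ -0.1574505 + 0.0171406125 = -0.1403098875
= -14.03098875%.

-14.03%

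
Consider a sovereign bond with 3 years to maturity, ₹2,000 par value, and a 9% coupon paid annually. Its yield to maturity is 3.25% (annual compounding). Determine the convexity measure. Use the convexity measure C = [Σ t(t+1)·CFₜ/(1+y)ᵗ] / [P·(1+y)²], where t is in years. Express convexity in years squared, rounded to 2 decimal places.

With y = 0.0325:
  t   CF        PV=CF/(1+0.0325)^t    t·PV        t(t+1)·PV
  1       180.00       174.3341       174.3341         348.6683
  2       180.00       168.8466       337.6933       1,013.0798
  3     2,180.00     1,980.5523     5,941.6569      23,766.6275
  Σ                  2,323.7331     6,453.6843      25,128.3755
P = 2,323.7331.
Convexity = Σ t(t+1)·PV / [P·(1+y)²] = 25,128.3755 / (2,323.7331 × 1.066056) = 10.14374.

10.14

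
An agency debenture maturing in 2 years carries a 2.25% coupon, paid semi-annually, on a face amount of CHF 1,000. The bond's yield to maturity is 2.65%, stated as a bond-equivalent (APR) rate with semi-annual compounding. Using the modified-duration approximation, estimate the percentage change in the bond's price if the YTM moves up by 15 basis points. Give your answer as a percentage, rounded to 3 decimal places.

-0.291%

Periodic yield y = 0.01325. Modified duration first:
  t   CF        PV=CF/(1+0.01325)^t    t·PV
  1        11.25        11.1029        11.1029
  2        11.25        10.9577        21.9154
  3        11.25        10.8144        32.4432
  4     1,011.25       959.3831     3,837.5326
  Σ                    992.2581     3,902.9941
P = 992.2581; D_Mac = 3.93345 half-year periods = 1.96672 yrs; D_mod = 1.96672/(1+0.01325) = 1.94100 yrs.
ΔP/P ≈ -D_mod · Δy = -1.94100 × (+0.0015) = -0.002912 = -0.2912%.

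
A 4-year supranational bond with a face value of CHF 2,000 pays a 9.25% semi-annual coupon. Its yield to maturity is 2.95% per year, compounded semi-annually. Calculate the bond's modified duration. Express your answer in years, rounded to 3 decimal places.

3.448 years

Periodic yield y = 0.01475. First find Macaulay duration:
  t   CF        PV=CF/(1+0.01475)^t    t·PV
  1        92.50        91.1555        91.1555
  2        92.50        89.8305       179.6609
  3        92.50        88.5247       265.5742
  4        92.50        87.2380       348.9518
  5        92.50        85.9699       429.8495
  6        92.50        84.7203       508.3217
  7        92.50        83.4888       584.4217
  8     2,092.50     1,861.1998    14,889.5980
  Σ                  2,472.1273    17,297.5333
P = 2,472.1273; Macaulay duration = 17,297.5333 / 2,472.1273 = 6.99702 half-year periods = 3.49851 years.
Modified duration = D_Mac / (1 + y) = 3.49851 / 1.01475 = 3.44766 years.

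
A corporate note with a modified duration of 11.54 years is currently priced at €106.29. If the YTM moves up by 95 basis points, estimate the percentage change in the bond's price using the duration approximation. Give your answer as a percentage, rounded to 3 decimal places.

-10.963%

Duration approximation: ΔP/P ≈ -D_mod · Δy = -11.54 × (+0.0095) = -0.109630.
As a percentage: -10.9630%.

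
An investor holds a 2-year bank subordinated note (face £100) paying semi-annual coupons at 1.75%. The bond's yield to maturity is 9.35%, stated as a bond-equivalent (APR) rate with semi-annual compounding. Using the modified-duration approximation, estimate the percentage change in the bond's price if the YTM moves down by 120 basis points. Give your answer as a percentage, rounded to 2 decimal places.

Periodic yield y = 0.04675. Modified duration first:
  t   CF        PV=CF/(1+0.04675)^t    t·PV
  1        0.875         0.8359         0.8359
  2        0.875         0.7986         1.5972
  3        0.875         0.7629         2.2888
  4      100.875        84.0256       336.1024
  Σ                     86.4230       340.8243
P = 86.4230; D_Mac = 3.94367 half-year periods = 1.97184 yrs; D_mod = 1.97184/(1+0.04675) = 1.88377 yrs.
ΔP/P ≈ -D_mod · Δy = -1.88377 × (-0.012) = +0.022605 = +2.2605%.

+2.26%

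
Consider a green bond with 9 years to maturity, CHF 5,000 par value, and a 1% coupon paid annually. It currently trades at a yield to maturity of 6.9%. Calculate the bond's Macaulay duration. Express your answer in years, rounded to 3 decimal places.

8.527 years

Periodic yield y = 0.069. Discount each cash flow and weight by its year:
  t   CF        PV=CF/(1+0.069)^t    t·PV
  1        50.00        46.7727        46.7727
  2        50.00        43.7537        87.5074
  3        50.00        40.9295       122.7886
  4        50.00        38.2877       153.1508
  5        50.00        35.8164       179.0818
  6        50.00        33.5045       201.0273
  7        50.00        31.3420       219.3937
  8        50.00        29.3189       234.5516
  9     5,050.00     2,770.0782    24,930.7039
  Σ                  3,069.8036    26,174.9777
Price P = Σ PV = 3,069.8036.
Macaulay duration = Σ(t·PV) / P = 26,174.9777 / 3,069.8036 = 8.52660 years.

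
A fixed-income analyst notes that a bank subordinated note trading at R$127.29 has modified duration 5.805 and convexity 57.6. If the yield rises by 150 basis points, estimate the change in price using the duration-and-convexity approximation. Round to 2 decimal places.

Duration effect: -D_mod·Δy = -5.805 × (+0.015) = -0.087075
Convexity effect: ½·C·(Δy)² = 0.5 × 57.6 × (0.015)² = +0.0064800
ΔP/P ≈ -0.087075 + 0.0064800 = -0.080595
ΔP ≈ 127.29 × (-0.080595) = -10.25893755.

-R$10.26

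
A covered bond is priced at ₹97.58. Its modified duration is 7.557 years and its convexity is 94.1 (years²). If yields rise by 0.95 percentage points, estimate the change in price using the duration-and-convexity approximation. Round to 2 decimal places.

Duration effect: -D_mod·Δy = -7.557 × (+0.0095) = -0.0717915
Convexity effect: ½·C·(Δy)² = 0.5 × 94.1 × (0.0095)² = +0.0042462625
ΔP/P ≈ -0.0717915 + 0.0042462625 = -0.0675452375
ΔP ≈ 97.58 × (-0.0675452375) = -6.59106427525.

-₹6.59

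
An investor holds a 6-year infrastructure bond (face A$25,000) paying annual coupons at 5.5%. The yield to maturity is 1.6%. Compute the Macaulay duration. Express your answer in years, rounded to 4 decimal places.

5.3490 years

Periodic yield y = 0.016. Discount each cash flow and weight by its year:
  t   CF        PV=CF/(1+0.016)^t    t·PV
  1     1,375.00     1,353.3465     1,353.3465
  2     1,375.00     1,332.0339     2,664.0678
  3     1,375.00     1,311.0570     3,933.1710
  4     1,375.00     1,290.4104     5,161.6417
  5     1,375.00     1,270.0890     6,350.4451
  6    26,375.00    23,978.9532   143,873.7194
  Σ                 30,535.8900   163,336.3915
Price P = Σ PV = 30,535.8900.
Macaulay duration = Σ(t·PV) / P = 163,336.3915 / 30,535.8900 = 5.34900 years.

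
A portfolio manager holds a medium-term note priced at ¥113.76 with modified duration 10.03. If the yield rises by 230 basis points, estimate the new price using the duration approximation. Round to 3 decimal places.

¥87.517

Duration approximation: ΔP/P ≈ -D_mod · Δy = -10.03 × (+0.023) = -0.230690.
New price ≈ 113.76 × (1 - 0.230690) = 87.5167056.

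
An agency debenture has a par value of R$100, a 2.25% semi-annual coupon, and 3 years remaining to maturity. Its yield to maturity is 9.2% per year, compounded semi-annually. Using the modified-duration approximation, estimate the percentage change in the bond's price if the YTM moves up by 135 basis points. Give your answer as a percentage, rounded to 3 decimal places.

Periodic yield y = 0.046. Modified duration first:
  t   CF        PV=CF/(1+0.046)^t    t·PV
  1        1.125         1.0755         1.0755
  2        1.125         1.0282         2.0565
  3        1.125         0.9830         2.9490
  4        1.125         0.9398         3.7591
  5        1.125         0.8985         4.4923
  6      101.125        77.2091       463.2545
  Σ                     82.1341       477.5869
P = 82.1341; D_Mac = 5.81472 half-year periods = 2.90736 yrs; D_mod = 2.90736/(1+0.046) = 2.77950 yrs.
ΔP/P ≈ -D_mod · Δy = -2.77950 × (+0.0135) = -0.037523 = -3.7523%.

-3.752%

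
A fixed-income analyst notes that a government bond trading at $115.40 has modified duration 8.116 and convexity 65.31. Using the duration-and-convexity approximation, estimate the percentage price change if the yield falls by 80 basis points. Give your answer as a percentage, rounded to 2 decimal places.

Duration effect: -D_mod·Δy = -8.116 × (-0.008) = +0.064928
Convexity effect: ½·C·(Δy)² = 0.5 × 65.31 × (-0.008)² = +0.00208992
ΔP/P ≈ +0.064928 + 0.00208992 = +0.06701792
= +6.701792%.

+6.70%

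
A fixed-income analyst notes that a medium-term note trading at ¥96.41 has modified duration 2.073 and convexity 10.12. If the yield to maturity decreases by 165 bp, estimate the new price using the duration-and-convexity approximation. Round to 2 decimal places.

Duration effect: -D_mod·Δy = -2.073 × (-0.0165) = +0.0342045
Convexity effect: ½·C·(Δy)² = 0.5 × 10.12 × (-0.0165)² = +0.001377585
ΔP/P ≈ +0.0342045 + 0.001377585 = +0.035582085
New price ≈ 96.41 × (1 + 0.035582085) = 99.84046881485.

¥99.84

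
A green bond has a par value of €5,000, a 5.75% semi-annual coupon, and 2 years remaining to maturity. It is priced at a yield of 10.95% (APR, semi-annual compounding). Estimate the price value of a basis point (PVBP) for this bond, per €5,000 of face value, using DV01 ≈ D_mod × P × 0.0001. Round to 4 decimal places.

€0.8242

Periodic yield y = 0.05475.
  t   CF        PV=CF/(1+0.05475)^t    t·PV
  1       143.75       136.2882       136.2882
  2       143.75       129.2138       258.4275
  3       143.75       122.5065       367.5196
  4     5,143.75     4,156.0591    16,624.2365
  Σ                  4,544.0676    17,386.4718
P = 4,544.0676; D_Mac = 3.82619 half-year periods = 1.91310 yrs; D_mod = 1.81379 yrs.
DV01 ≈ 1.81379 × 4,544.0676 × 0.0001 = 0.824199.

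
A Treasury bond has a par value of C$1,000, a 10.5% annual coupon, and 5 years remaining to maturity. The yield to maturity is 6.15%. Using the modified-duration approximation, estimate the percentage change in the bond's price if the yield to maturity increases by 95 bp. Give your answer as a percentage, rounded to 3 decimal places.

-3.768%

Periodic yield y = 0.0615. Modified duration first:
  t   CF        PV=CF/(1+0.0615)^t    t·PV
  1       105.00        98.9166        98.9166
  2       105.00        93.1857       186.3714
  3       105.00        87.7868       263.3605
  4       105.00        82.7007       330.8029
  5     1,105.00       819.9026     4,099.5132
  Σ                  1,182.4925     4,978.9646
P = 1,182.4925; D_Mac = 4.21057 yrs; D_mod = 4.21057/(1+0.0615) = 3.96662 yrs.
ΔP/P ≈ -D_mod · Δy = -3.96662 × (+0.0095) = -0.037683 = -3.7683%.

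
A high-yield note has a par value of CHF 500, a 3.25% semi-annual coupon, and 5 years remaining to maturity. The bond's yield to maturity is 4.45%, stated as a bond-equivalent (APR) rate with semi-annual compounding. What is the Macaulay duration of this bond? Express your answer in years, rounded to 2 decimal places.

4.64 years

Periodic yield y = 0.02225. Discount each cash flow and weight by its period:
  t   CF        PV=CF/(1+0.02225)^t    t·PV
  1        8.125         7.9482         7.9482
  2        8.125         7.7752        15.5503
  3        8.125         7.6059        22.8178
  4        8.125         7.4404        29.7615
  5        8.125         7.2784        36.3922
  6        8.125         7.1200        42.7201
  7        8.125         6.9650        48.7553
  8        8.125         6.8134        54.5075
  9        8.125         6.6651        59.9863
  10     508.125       407.7551     4,077.5507
  Σ                    473.3667     4,395.9897
Price P = Σ PV = 473.3667.
Macaulay duration = Σ(t·PV) / P = 4,395.9897 / 473.3667 = 9.28665 half-year periods.
In years: 9.28665 / 2 = 4.64332 years.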